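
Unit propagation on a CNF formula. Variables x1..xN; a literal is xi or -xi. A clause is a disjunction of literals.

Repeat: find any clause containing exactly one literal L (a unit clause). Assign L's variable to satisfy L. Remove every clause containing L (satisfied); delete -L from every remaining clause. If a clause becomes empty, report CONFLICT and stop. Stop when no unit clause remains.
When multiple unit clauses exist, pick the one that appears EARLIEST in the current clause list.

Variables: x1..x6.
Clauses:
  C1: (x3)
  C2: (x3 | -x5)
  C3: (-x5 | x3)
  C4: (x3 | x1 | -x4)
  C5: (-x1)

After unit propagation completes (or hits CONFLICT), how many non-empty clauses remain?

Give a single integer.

unit clause [3] forces x3=T; simplify:
  satisfied 4 clause(s); 1 remain; assigned so far: [3]
unit clause [-1] forces x1=F; simplify:
  satisfied 1 clause(s); 0 remain; assigned so far: [1, 3]

Answer: 0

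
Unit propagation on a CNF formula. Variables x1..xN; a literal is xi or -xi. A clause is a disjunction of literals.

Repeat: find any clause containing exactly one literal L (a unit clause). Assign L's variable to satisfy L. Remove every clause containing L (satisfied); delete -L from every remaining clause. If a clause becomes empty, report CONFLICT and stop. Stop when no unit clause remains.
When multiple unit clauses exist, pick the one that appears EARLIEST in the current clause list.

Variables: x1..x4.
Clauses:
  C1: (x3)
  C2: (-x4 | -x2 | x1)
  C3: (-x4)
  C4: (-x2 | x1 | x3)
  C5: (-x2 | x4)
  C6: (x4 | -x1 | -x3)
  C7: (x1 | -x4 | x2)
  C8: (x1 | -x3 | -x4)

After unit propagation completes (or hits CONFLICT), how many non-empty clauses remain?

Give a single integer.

unit clause [3] forces x3=T; simplify:
  drop -3 from [4, -1, -3] -> [4, -1]
  drop -3 from [1, -3, -4] -> [1, -4]
  satisfied 2 clause(s); 6 remain; assigned so far: [3]
unit clause [-4] forces x4=F; simplify:
  drop 4 from [-2, 4] -> [-2]
  drop 4 from [4, -1] -> [-1]
  satisfied 4 clause(s); 2 remain; assigned so far: [3, 4]
unit clause [-2] forces x2=F; simplify:
  satisfied 1 clause(s); 1 remain; assigned so far: [2, 3, 4]
unit clause [-1] forces x1=F; simplify:
  satisfied 1 clause(s); 0 remain; assigned so far: [1, 2, 3, 4]

Answer: 0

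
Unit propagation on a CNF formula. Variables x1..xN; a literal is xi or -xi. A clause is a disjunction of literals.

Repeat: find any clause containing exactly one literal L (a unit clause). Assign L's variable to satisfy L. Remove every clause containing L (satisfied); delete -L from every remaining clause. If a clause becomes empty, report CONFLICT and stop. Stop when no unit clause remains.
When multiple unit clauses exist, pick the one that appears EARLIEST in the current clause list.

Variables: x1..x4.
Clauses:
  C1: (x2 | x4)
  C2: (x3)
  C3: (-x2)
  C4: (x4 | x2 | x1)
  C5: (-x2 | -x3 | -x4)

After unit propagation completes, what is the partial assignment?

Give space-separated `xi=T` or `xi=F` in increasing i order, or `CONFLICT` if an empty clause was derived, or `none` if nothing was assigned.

Answer: x2=F x3=T x4=T

Derivation:
unit clause [3] forces x3=T; simplify:
  drop -3 from [-2, -3, -4] -> [-2, -4]
  satisfied 1 clause(s); 4 remain; assigned so far: [3]
unit clause [-2] forces x2=F; simplify:
  drop 2 from [2, 4] -> [4]
  drop 2 from [4, 2, 1] -> [4, 1]
  satisfied 2 clause(s); 2 remain; assigned so far: [2, 3]
unit clause [4] forces x4=T; simplify:
  satisfied 2 clause(s); 0 remain; assigned so far: [2, 3, 4]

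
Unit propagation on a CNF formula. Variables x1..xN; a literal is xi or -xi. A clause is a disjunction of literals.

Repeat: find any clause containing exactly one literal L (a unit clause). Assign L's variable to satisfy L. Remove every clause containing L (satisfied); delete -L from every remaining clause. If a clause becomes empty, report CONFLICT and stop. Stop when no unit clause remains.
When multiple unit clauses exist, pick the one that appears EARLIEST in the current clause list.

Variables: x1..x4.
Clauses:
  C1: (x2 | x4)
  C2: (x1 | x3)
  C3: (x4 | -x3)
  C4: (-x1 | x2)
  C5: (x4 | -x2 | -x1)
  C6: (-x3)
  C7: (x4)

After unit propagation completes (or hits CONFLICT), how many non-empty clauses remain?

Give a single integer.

Answer: 0

Derivation:
unit clause [-3] forces x3=F; simplify:
  drop 3 from [1, 3] -> [1]
  satisfied 2 clause(s); 5 remain; assigned so far: [3]
unit clause [1] forces x1=T; simplify:
  drop -1 from [-1, 2] -> [2]
  drop -1 from [4, -2, -1] -> [4, -2]
  satisfied 1 clause(s); 4 remain; assigned so far: [1, 3]
unit clause [2] forces x2=T; simplify:
  drop -2 from [4, -2] -> [4]
  satisfied 2 clause(s); 2 remain; assigned so far: [1, 2, 3]
unit clause [4] forces x4=T; simplify:
  satisfied 2 clause(s); 0 remain; assigned so far: [1, 2, 3, 4]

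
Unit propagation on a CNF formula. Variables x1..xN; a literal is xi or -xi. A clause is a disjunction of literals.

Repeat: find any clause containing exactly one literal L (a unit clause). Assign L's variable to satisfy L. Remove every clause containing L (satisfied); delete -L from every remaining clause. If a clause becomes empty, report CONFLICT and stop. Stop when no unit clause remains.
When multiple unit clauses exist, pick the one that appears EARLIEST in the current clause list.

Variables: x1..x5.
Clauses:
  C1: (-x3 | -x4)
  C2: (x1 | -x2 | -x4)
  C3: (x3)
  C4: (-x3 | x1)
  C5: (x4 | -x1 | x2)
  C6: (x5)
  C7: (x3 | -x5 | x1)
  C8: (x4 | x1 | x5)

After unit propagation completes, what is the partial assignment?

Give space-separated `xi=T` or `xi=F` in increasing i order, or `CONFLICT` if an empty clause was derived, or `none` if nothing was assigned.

Answer: x1=T x2=T x3=T x4=F x5=T

Derivation:
unit clause [3] forces x3=T; simplify:
  drop -3 from [-3, -4] -> [-4]
  drop -3 from [-3, 1] -> [1]
  satisfied 2 clause(s); 6 remain; assigned so far: [3]
unit clause [-4] forces x4=F; simplify:
  drop 4 from [4, -1, 2] -> [-1, 2]
  drop 4 from [4, 1, 5] -> [1, 5]
  satisfied 2 clause(s); 4 remain; assigned so far: [3, 4]
unit clause [1] forces x1=T; simplify:
  drop -1 from [-1, 2] -> [2]
  satisfied 2 clause(s); 2 remain; assigned so far: [1, 3, 4]
unit clause [2] forces x2=T; simplify:
  satisfied 1 clause(s); 1 remain; assigned so far: [1, 2, 3, 4]
unit clause [5] forces x5=T; simplify:
  satisfied 1 clause(s); 0 remain; assigned so far: [1, 2, 3, 4, 5]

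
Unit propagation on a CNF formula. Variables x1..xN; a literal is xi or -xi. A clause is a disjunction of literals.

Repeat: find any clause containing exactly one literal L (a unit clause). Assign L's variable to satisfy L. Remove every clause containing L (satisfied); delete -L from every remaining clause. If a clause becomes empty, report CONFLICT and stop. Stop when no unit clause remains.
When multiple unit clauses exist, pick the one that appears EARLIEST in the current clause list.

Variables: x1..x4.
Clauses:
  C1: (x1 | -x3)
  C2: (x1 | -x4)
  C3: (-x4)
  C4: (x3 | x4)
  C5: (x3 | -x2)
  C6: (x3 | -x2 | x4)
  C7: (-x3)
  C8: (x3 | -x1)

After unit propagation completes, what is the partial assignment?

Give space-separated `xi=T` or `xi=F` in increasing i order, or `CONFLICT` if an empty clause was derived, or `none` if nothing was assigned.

unit clause [-4] forces x4=F; simplify:
  drop 4 from [3, 4] -> [3]
  drop 4 from [3, -2, 4] -> [3, -2]
  satisfied 2 clause(s); 6 remain; assigned so far: [4]
unit clause [3] forces x3=T; simplify:
  drop -3 from [1, -3] -> [1]
  drop -3 from [-3] -> [] (empty!)
  satisfied 4 clause(s); 2 remain; assigned so far: [3, 4]
CONFLICT (empty clause)

Answer: CONFLICT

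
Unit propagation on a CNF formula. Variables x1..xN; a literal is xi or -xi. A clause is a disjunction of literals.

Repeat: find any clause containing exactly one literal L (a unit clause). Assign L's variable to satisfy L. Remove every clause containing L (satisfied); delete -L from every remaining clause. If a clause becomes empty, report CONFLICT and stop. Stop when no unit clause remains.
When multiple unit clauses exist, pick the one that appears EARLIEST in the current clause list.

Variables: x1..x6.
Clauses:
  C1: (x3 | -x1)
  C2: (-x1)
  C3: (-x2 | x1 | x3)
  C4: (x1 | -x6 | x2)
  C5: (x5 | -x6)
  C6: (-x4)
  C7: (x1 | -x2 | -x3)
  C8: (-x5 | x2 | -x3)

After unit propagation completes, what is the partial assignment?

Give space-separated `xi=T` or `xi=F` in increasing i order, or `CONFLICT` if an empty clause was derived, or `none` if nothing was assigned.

Answer: x1=F x4=F

Derivation:
unit clause [-1] forces x1=F; simplify:
  drop 1 from [-2, 1, 3] -> [-2, 3]
  drop 1 from [1, -6, 2] -> [-6, 2]
  drop 1 from [1, -2, -3] -> [-2, -3]
  satisfied 2 clause(s); 6 remain; assigned so far: [1]
unit clause [-4] forces x4=F; simplify:
  satisfied 1 clause(s); 5 remain; assigned so far: [1, 4]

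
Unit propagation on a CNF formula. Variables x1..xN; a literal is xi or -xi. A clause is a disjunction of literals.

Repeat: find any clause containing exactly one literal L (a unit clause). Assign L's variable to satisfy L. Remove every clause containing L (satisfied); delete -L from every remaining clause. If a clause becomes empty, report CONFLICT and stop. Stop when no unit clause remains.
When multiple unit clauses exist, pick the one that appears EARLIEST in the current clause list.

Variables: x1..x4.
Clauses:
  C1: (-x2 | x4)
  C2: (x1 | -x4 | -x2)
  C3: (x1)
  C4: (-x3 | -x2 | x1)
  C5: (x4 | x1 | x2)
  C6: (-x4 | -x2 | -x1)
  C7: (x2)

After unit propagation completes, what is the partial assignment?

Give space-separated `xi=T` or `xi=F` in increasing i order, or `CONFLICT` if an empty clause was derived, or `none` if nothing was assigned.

unit clause [1] forces x1=T; simplify:
  drop -1 from [-4, -2, -1] -> [-4, -2]
  satisfied 4 clause(s); 3 remain; assigned so far: [1]
unit clause [2] forces x2=T; simplify:
  drop -2 from [-2, 4] -> [4]
  drop -2 from [-4, -2] -> [-4]
  satisfied 1 clause(s); 2 remain; assigned so far: [1, 2]
unit clause [4] forces x4=T; simplify:
  drop -4 from [-4] -> [] (empty!)
  satisfied 1 clause(s); 1 remain; assigned so far: [1, 2, 4]
CONFLICT (empty clause)

Answer: CONFLICT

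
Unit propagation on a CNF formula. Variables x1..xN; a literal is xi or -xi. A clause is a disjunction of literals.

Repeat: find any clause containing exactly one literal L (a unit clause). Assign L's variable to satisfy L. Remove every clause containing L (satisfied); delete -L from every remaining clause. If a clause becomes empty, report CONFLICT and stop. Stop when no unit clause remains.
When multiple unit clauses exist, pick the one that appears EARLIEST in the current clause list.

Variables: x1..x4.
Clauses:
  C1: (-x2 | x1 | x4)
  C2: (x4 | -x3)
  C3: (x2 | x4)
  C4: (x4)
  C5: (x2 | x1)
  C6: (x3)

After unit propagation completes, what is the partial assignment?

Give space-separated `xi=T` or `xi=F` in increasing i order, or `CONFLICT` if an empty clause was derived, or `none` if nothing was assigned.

Answer: x3=T x4=T

Derivation:
unit clause [4] forces x4=T; simplify:
  satisfied 4 clause(s); 2 remain; assigned so far: [4]
unit clause [3] forces x3=T; simplify:
  satisfied 1 clause(s); 1 remain; assigned so far: [3, 4]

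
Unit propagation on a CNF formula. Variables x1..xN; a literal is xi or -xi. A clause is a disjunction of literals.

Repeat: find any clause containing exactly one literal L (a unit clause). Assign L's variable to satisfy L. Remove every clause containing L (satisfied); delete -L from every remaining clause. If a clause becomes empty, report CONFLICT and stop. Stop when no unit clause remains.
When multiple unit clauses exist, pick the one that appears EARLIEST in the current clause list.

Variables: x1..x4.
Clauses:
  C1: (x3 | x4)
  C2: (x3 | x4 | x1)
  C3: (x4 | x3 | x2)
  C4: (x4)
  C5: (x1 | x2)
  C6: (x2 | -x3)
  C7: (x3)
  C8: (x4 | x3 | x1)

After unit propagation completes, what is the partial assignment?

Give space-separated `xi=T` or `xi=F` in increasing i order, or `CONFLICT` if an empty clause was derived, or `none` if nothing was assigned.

unit clause [4] forces x4=T; simplify:
  satisfied 5 clause(s); 3 remain; assigned so far: [4]
unit clause [3] forces x3=T; simplify:
  drop -3 from [2, -3] -> [2]
  satisfied 1 clause(s); 2 remain; assigned so far: [3, 4]
unit clause [2] forces x2=T; simplify:
  satisfied 2 clause(s); 0 remain; assigned so far: [2, 3, 4]

Answer: x2=T x3=T x4=T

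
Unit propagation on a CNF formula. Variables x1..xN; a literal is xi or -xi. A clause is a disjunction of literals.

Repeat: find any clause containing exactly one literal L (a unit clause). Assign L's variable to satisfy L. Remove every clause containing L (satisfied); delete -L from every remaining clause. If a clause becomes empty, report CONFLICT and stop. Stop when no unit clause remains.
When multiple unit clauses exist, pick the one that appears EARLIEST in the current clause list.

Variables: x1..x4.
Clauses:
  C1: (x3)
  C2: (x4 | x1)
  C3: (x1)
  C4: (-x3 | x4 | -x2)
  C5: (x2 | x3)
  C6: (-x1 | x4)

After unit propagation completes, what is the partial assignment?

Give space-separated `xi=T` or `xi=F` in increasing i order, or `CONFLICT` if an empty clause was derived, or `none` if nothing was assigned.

Answer: x1=T x3=T x4=T

Derivation:
unit clause [3] forces x3=T; simplify:
  drop -3 from [-3, 4, -2] -> [4, -2]
  satisfied 2 clause(s); 4 remain; assigned so far: [3]
unit clause [1] forces x1=T; simplify:
  drop -1 from [-1, 4] -> [4]
  satisfied 2 clause(s); 2 remain; assigned so far: [1, 3]
unit clause [4] forces x4=T; simplify:
  satisfied 2 clause(s); 0 remain; assigned so far: [1, 3, 4]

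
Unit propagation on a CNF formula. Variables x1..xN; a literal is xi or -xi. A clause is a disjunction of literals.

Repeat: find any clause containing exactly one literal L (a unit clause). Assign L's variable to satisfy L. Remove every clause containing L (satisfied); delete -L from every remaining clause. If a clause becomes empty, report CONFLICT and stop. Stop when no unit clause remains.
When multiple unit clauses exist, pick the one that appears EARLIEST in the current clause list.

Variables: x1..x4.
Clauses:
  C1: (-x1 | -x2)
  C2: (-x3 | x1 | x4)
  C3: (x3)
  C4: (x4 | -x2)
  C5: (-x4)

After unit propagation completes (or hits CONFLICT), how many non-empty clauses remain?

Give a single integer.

Answer: 0

Derivation:
unit clause [3] forces x3=T; simplify:
  drop -3 from [-3, 1, 4] -> [1, 4]
  satisfied 1 clause(s); 4 remain; assigned so far: [3]
unit clause [-4] forces x4=F; simplify:
  drop 4 from [1, 4] -> [1]
  drop 4 from [4, -2] -> [-2]
  satisfied 1 clause(s); 3 remain; assigned so far: [3, 4]
unit clause [1] forces x1=T; simplify:
  drop -1 from [-1, -2] -> [-2]
  satisfied 1 clause(s); 2 remain; assigned so far: [1, 3, 4]
unit clause [-2] forces x2=F; simplify:
  satisfied 2 clause(s); 0 remain; assigned so far: [1, 2, 3, 4]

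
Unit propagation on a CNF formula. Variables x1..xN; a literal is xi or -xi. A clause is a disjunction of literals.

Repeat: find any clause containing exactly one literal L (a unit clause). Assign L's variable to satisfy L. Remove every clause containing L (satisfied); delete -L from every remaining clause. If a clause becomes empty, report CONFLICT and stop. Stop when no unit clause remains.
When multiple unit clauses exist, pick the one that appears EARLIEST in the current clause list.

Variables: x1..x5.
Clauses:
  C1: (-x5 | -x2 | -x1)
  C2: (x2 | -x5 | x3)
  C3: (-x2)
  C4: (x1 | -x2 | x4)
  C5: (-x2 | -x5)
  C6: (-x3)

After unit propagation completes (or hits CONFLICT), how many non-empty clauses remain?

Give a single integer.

unit clause [-2] forces x2=F; simplify:
  drop 2 from [2, -5, 3] -> [-5, 3]
  satisfied 4 clause(s); 2 remain; assigned so far: [2]
unit clause [-3] forces x3=F; simplify:
  drop 3 from [-5, 3] -> [-5]
  satisfied 1 clause(s); 1 remain; assigned so far: [2, 3]
unit clause [-5] forces x5=F; simplify:
  satisfied 1 clause(s); 0 remain; assigned so far: [2, 3, 5]

Answer: 0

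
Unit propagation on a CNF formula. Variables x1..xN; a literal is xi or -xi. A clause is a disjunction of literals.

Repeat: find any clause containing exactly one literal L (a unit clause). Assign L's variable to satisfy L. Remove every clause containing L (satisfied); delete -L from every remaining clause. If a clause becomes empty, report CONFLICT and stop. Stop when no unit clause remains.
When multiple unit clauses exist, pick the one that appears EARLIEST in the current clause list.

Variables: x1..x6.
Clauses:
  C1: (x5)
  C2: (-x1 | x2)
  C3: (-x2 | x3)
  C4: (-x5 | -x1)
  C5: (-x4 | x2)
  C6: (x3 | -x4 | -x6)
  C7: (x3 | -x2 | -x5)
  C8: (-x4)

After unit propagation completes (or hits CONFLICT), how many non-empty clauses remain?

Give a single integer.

Answer: 2

Derivation:
unit clause [5] forces x5=T; simplify:
  drop -5 from [-5, -1] -> [-1]
  drop -5 from [3, -2, -5] -> [3, -2]
  satisfied 1 clause(s); 7 remain; assigned so far: [5]
unit clause [-1] forces x1=F; simplify:
  satisfied 2 clause(s); 5 remain; assigned so far: [1, 5]
unit clause [-4] forces x4=F; simplify:
  satisfied 3 clause(s); 2 remain; assigned so far: [1, 4, 5]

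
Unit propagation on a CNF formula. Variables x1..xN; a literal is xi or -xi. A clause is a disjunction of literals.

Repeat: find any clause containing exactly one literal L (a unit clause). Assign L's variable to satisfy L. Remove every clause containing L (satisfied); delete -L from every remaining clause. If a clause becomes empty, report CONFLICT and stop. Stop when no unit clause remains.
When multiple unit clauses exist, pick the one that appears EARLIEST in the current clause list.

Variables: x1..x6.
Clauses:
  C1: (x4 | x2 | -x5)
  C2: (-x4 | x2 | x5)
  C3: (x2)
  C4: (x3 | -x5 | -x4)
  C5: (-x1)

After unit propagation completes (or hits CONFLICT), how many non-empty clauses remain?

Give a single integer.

Answer: 1

Derivation:
unit clause [2] forces x2=T; simplify:
  satisfied 3 clause(s); 2 remain; assigned so far: [2]
unit clause [-1] forces x1=F; simplify:
  satisfied 1 clause(s); 1 remain; assigned so far: [1, 2]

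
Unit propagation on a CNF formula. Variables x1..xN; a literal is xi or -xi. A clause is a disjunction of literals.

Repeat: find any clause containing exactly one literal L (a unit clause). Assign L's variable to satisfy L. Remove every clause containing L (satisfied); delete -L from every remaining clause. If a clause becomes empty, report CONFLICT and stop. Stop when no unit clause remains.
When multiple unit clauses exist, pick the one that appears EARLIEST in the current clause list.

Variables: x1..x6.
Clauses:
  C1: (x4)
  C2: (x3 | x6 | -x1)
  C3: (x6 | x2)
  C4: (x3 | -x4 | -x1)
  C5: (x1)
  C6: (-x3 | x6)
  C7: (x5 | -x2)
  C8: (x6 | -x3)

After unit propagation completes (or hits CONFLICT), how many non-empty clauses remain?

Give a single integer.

unit clause [4] forces x4=T; simplify:
  drop -4 from [3, -4, -1] -> [3, -1]
  satisfied 1 clause(s); 7 remain; assigned so far: [4]
unit clause [1] forces x1=T; simplify:
  drop -1 from [3, 6, -1] -> [3, 6]
  drop -1 from [3, -1] -> [3]
  satisfied 1 clause(s); 6 remain; assigned so far: [1, 4]
unit clause [3] forces x3=T; simplify:
  drop -3 from [-3, 6] -> [6]
  drop -3 from [6, -3] -> [6]
  satisfied 2 clause(s); 4 remain; assigned so far: [1, 3, 4]
unit clause [6] forces x6=T; simplify:
  satisfied 3 clause(s); 1 remain; assigned so far: [1, 3, 4, 6]

Answer: 1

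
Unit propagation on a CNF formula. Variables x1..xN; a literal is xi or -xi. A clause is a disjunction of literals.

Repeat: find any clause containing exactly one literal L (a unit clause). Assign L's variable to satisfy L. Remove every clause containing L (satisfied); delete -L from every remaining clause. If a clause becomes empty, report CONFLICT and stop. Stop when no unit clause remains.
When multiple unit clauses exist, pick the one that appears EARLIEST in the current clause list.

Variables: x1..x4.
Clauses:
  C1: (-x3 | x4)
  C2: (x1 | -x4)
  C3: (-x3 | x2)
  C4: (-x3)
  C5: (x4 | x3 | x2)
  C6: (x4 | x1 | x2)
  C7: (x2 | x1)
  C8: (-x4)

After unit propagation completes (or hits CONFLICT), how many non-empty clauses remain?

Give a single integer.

Answer: 0

Derivation:
unit clause [-3] forces x3=F; simplify:
  drop 3 from [4, 3, 2] -> [4, 2]
  satisfied 3 clause(s); 5 remain; assigned so far: [3]
unit clause [-4] forces x4=F; simplify:
  drop 4 from [4, 2] -> [2]
  drop 4 from [4, 1, 2] -> [1, 2]
  satisfied 2 clause(s); 3 remain; assigned so far: [3, 4]
unit clause [2] forces x2=T; simplify:
  satisfied 3 clause(s); 0 remain; assigned so far: [2, 3, 4]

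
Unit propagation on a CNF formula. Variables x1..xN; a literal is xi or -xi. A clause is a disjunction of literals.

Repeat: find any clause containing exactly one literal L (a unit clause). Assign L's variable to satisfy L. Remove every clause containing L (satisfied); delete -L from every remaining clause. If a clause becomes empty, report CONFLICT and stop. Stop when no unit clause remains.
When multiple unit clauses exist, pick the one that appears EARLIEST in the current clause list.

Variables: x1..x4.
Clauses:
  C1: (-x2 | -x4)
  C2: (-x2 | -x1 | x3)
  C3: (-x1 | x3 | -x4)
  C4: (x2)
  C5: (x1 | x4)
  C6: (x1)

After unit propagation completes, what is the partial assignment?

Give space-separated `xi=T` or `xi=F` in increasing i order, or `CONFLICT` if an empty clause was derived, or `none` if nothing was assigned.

unit clause [2] forces x2=T; simplify:
  drop -2 from [-2, -4] -> [-4]
  drop -2 from [-2, -1, 3] -> [-1, 3]
  satisfied 1 clause(s); 5 remain; assigned so far: [2]
unit clause [-4] forces x4=F; simplify:
  drop 4 from [1, 4] -> [1]
  satisfied 2 clause(s); 3 remain; assigned so far: [2, 4]
unit clause [1] forces x1=T; simplify:
  drop -1 from [-1, 3] -> [3]
  satisfied 2 clause(s); 1 remain; assigned so far: [1, 2, 4]
unit clause [3] forces x3=T; simplify:
  satisfied 1 clause(s); 0 remain; assigned so far: [1, 2, 3, 4]

Answer: x1=T x2=T x3=T x4=F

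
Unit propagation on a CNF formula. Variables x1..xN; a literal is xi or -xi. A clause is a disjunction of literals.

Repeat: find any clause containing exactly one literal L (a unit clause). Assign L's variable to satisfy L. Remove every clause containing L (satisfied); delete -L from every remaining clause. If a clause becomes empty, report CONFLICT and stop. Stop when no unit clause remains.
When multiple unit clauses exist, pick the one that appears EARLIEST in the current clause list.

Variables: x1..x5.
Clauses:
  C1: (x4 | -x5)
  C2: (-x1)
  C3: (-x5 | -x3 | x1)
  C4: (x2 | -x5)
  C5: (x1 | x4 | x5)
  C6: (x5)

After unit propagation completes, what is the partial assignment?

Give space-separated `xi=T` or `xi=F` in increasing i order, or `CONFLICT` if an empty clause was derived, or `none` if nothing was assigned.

unit clause [-1] forces x1=F; simplify:
  drop 1 from [-5, -3, 1] -> [-5, -3]
  drop 1 from [1, 4, 5] -> [4, 5]
  satisfied 1 clause(s); 5 remain; assigned so far: [1]
unit clause [5] forces x5=T; simplify:
  drop -5 from [4, -5] -> [4]
  drop -5 from [-5, -3] -> [-3]
  drop -5 from [2, -5] -> [2]
  satisfied 2 clause(s); 3 remain; assigned so far: [1, 5]
unit clause [4] forces x4=T; simplify:
  satisfied 1 clause(s); 2 remain; assigned so far: [1, 4, 5]
unit clause [-3] forces x3=F; simplify:
  satisfied 1 clause(s); 1 remain; assigned so far: [1, 3, 4, 5]
unit clause [2] forces x2=T; simplify:
  satisfied 1 clause(s); 0 remain; assigned so far: [1, 2, 3, 4, 5]

Answer: x1=F x2=T x3=F x4=T x5=T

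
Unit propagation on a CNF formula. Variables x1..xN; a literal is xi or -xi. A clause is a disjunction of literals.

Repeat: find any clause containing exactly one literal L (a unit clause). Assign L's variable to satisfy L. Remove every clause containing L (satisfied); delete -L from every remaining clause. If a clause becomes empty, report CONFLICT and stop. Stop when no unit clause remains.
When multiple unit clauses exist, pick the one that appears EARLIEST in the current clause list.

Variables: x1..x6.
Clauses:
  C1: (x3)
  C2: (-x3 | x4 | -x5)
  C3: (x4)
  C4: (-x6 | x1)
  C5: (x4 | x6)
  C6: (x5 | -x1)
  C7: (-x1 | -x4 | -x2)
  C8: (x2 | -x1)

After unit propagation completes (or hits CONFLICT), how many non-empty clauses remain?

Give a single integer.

unit clause [3] forces x3=T; simplify:
  drop -3 from [-3, 4, -5] -> [4, -5]
  satisfied 1 clause(s); 7 remain; assigned so far: [3]
unit clause [4] forces x4=T; simplify:
  drop -4 from [-1, -4, -2] -> [-1, -2]
  satisfied 3 clause(s); 4 remain; assigned so far: [3, 4]

Answer: 4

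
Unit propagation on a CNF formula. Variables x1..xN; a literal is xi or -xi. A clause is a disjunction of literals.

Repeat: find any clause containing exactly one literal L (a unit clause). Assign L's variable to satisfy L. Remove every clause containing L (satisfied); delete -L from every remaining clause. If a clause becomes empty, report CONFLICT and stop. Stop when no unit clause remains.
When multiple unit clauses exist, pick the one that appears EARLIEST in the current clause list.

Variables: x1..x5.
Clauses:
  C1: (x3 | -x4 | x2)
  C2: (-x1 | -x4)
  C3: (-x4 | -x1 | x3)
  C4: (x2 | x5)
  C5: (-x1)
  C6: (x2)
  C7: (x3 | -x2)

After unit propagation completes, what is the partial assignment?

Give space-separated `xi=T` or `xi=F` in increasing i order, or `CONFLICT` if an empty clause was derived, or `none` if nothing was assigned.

Answer: x1=F x2=T x3=T

Derivation:
unit clause [-1] forces x1=F; simplify:
  satisfied 3 clause(s); 4 remain; assigned so far: [1]
unit clause [2] forces x2=T; simplify:
  drop -2 from [3, -2] -> [3]
  satisfied 3 clause(s); 1 remain; assigned so far: [1, 2]
unit clause [3] forces x3=T; simplify:
  satisfied 1 clause(s); 0 remain; assigned so far: [1, 2, 3]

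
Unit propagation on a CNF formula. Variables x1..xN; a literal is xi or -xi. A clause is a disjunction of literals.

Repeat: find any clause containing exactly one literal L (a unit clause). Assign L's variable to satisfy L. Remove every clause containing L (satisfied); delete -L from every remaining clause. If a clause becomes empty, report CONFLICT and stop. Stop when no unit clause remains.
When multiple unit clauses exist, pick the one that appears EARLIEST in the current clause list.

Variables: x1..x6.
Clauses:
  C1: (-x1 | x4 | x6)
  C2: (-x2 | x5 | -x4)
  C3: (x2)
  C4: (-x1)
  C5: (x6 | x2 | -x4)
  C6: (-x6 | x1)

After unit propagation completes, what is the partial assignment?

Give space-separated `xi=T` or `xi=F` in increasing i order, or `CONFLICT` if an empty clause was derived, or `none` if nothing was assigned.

Answer: x1=F x2=T x6=F

Derivation:
unit clause [2] forces x2=T; simplify:
  drop -2 from [-2, 5, -4] -> [5, -4]
  satisfied 2 clause(s); 4 remain; assigned so far: [2]
unit clause [-1] forces x1=F; simplify:
  drop 1 from [-6, 1] -> [-6]
  satisfied 2 clause(s); 2 remain; assigned so far: [1, 2]
unit clause [-6] forces x6=F; simplify:
  satisfied 1 clause(s); 1 remain; assigned so far: [1, 2, 6]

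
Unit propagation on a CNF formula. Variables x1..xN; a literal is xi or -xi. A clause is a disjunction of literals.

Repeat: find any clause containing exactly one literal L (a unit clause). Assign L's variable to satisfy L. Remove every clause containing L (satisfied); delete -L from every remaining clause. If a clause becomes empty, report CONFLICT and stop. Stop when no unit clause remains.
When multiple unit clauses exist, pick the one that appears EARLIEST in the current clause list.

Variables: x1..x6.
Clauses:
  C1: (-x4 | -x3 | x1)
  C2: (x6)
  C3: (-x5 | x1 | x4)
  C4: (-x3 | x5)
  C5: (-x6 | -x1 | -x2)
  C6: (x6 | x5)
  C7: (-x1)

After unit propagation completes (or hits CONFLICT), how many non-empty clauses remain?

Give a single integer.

unit clause [6] forces x6=T; simplify:
  drop -6 from [-6, -1, -2] -> [-1, -2]
  satisfied 2 clause(s); 5 remain; assigned so far: [6]
unit clause [-1] forces x1=F; simplify:
  drop 1 from [-4, -3, 1] -> [-4, -3]
  drop 1 from [-5, 1, 4] -> [-5, 4]
  satisfied 2 clause(s); 3 remain; assigned so far: [1, 6]

Answer: 3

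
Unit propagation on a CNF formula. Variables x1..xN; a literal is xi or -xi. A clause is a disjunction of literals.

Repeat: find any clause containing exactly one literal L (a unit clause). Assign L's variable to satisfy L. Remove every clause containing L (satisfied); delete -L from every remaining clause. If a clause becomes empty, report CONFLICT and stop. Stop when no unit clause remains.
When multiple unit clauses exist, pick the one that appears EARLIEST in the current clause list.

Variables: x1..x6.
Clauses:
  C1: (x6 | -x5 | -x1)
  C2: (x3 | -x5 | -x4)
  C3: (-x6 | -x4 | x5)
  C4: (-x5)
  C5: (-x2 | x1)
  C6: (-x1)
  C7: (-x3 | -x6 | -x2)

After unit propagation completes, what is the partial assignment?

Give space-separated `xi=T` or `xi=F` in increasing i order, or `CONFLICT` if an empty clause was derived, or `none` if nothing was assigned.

unit clause [-5] forces x5=F; simplify:
  drop 5 from [-6, -4, 5] -> [-6, -4]
  satisfied 3 clause(s); 4 remain; assigned so far: [5]
unit clause [-1] forces x1=F; simplify:
  drop 1 from [-2, 1] -> [-2]
  satisfied 1 clause(s); 3 remain; assigned so far: [1, 5]
unit clause [-2] forces x2=F; simplify:
  satisfied 2 clause(s); 1 remain; assigned so far: [1, 2, 5]

Answer: x1=F x2=F x5=F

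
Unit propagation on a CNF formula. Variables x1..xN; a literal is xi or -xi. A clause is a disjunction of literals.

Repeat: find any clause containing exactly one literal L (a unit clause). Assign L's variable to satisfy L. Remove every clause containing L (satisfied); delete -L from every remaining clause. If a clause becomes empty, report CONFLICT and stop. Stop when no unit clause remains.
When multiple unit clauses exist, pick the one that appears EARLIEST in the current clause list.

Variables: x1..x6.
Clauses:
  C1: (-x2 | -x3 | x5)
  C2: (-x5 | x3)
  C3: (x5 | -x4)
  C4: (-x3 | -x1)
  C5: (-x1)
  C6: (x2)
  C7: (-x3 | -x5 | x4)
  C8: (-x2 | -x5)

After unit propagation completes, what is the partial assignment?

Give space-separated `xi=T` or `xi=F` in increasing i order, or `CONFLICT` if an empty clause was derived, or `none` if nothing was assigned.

unit clause [-1] forces x1=F; simplify:
  satisfied 2 clause(s); 6 remain; assigned so far: [1]
unit clause [2] forces x2=T; simplify:
  drop -2 from [-2, -3, 5] -> [-3, 5]
  drop -2 from [-2, -5] -> [-5]
  satisfied 1 clause(s); 5 remain; assigned so far: [1, 2]
unit clause [-5] forces x5=F; simplify:
  drop 5 from [-3, 5] -> [-3]
  drop 5 from [5, -4] -> [-4]
  satisfied 3 clause(s); 2 remain; assigned so far: [1, 2, 5]
unit clause [-3] forces x3=F; simplify:
  satisfied 1 clause(s); 1 remain; assigned so far: [1, 2, 3, 5]
unit clause [-4] forces x4=F; simplify:
  satisfied 1 clause(s); 0 remain; assigned so far: [1, 2, 3, 4, 5]

Answer: x1=F x2=T x3=F x4=F x5=F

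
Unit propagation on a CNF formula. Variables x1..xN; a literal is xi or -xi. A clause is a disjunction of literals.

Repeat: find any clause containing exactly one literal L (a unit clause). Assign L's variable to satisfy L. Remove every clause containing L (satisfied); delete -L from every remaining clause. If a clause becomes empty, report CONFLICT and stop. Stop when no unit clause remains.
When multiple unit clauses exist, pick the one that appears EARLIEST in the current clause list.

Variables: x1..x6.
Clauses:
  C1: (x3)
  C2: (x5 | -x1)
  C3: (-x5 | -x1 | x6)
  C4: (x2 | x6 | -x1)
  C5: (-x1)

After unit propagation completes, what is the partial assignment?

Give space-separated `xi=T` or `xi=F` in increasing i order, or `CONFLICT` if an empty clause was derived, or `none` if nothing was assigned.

unit clause [3] forces x3=T; simplify:
  satisfied 1 clause(s); 4 remain; assigned so far: [3]
unit clause [-1] forces x1=F; simplify:
  satisfied 4 clause(s); 0 remain; assigned so far: [1, 3]

Answer: x1=F x3=T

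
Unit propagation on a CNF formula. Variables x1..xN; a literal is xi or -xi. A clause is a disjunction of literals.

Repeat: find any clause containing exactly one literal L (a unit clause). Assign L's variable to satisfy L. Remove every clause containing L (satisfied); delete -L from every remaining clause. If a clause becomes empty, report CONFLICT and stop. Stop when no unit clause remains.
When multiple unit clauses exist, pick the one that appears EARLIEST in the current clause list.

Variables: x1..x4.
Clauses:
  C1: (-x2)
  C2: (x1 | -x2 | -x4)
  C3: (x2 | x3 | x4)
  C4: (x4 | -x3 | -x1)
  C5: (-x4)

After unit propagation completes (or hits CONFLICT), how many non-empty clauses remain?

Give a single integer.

unit clause [-2] forces x2=F; simplify:
  drop 2 from [2, 3, 4] -> [3, 4]
  satisfied 2 clause(s); 3 remain; assigned so far: [2]
unit clause [-4] forces x4=F; simplify:
  drop 4 from [3, 4] -> [3]
  drop 4 from [4, -3, -1] -> [-3, -1]
  satisfied 1 clause(s); 2 remain; assigned so far: [2, 4]
unit clause [3] forces x3=T; simplify:
  drop -3 from [-3, -1] -> [-1]
  satisfied 1 clause(s); 1 remain; assigned so far: [2, 3, 4]
unit clause [-1] forces x1=F; simplify:
  satisfied 1 clause(s); 0 remain; assigned so far: [1, 2, 3, 4]

Answer: 0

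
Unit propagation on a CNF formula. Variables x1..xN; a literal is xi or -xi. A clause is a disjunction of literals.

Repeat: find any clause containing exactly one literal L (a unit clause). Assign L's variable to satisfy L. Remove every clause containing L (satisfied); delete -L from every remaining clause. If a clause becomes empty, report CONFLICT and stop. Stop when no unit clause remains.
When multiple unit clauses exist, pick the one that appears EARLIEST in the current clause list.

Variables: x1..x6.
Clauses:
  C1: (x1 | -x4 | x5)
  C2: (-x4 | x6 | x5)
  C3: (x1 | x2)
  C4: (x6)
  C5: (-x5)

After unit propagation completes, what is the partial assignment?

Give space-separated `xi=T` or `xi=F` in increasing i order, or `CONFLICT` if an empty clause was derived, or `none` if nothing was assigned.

Answer: x5=F x6=T

Derivation:
unit clause [6] forces x6=T; simplify:
  satisfied 2 clause(s); 3 remain; assigned so far: [6]
unit clause [-5] forces x5=F; simplify:
  drop 5 from [1, -4, 5] -> [1, -4]
  satisfied 1 clause(s); 2 remain; assigned so far: [5, 6]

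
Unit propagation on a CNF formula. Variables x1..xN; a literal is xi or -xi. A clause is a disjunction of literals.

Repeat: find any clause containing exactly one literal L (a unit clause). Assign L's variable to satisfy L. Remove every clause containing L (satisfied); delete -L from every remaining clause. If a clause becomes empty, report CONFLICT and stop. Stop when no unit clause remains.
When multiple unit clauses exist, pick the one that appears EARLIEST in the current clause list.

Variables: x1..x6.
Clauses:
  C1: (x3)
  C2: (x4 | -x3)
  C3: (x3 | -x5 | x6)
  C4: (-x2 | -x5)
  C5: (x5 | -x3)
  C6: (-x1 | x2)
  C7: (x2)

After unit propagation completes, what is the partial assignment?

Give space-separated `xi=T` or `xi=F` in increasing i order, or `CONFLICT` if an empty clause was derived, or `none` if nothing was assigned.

Answer: CONFLICT

Derivation:
unit clause [3] forces x3=T; simplify:
  drop -3 from [4, -3] -> [4]
  drop -3 from [5, -3] -> [5]
  satisfied 2 clause(s); 5 remain; assigned so far: [3]
unit clause [4] forces x4=T; simplify:
  satisfied 1 clause(s); 4 remain; assigned so far: [3, 4]
unit clause [5] forces x5=T; simplify:
  drop -5 from [-2, -5] -> [-2]
  satisfied 1 clause(s); 3 remain; assigned so far: [3, 4, 5]
unit clause [-2] forces x2=F; simplify:
  drop 2 from [-1, 2] -> [-1]
  drop 2 from [2] -> [] (empty!)
  satisfied 1 clause(s); 2 remain; assigned so far: [2, 3, 4, 5]
CONFLICT (empty clause)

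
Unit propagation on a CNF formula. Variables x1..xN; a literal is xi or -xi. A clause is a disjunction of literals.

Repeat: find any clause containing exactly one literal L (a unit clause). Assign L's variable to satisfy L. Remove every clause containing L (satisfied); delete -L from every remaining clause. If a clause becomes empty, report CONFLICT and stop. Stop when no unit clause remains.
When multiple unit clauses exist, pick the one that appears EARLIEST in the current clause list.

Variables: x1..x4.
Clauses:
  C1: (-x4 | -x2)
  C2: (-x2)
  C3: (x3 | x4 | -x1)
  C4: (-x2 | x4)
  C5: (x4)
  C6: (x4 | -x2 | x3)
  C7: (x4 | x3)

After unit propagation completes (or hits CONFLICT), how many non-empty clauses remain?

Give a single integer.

Answer: 0

Derivation:
unit clause [-2] forces x2=F; simplify:
  satisfied 4 clause(s); 3 remain; assigned so far: [2]
unit clause [4] forces x4=T; simplify:
  satisfied 3 clause(s); 0 remain; assigned so far: [2, 4]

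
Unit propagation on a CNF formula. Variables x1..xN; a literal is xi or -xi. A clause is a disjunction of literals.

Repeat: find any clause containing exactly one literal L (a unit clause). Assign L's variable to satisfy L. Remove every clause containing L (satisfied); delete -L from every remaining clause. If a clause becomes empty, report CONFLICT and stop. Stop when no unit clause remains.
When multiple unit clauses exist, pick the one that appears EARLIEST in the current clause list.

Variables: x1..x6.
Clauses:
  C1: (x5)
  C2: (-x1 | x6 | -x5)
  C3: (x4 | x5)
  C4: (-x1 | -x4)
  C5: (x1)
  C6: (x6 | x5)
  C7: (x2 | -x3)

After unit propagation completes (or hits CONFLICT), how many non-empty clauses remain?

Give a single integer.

Answer: 1

Derivation:
unit clause [5] forces x5=T; simplify:
  drop -5 from [-1, 6, -5] -> [-1, 6]
  satisfied 3 clause(s); 4 remain; assigned so far: [5]
unit clause [1] forces x1=T; simplify:
  drop -1 from [-1, 6] -> [6]
  drop -1 from [-1, -4] -> [-4]
  satisfied 1 clause(s); 3 remain; assigned so far: [1, 5]
unit clause [6] forces x6=T; simplify:
  satisfied 1 clause(s); 2 remain; assigned so far: [1, 5, 6]
unit clause [-4] forces x4=F; simplify:
  satisfied 1 clause(s); 1 remain; assigned so far: [1, 4, 5, 6]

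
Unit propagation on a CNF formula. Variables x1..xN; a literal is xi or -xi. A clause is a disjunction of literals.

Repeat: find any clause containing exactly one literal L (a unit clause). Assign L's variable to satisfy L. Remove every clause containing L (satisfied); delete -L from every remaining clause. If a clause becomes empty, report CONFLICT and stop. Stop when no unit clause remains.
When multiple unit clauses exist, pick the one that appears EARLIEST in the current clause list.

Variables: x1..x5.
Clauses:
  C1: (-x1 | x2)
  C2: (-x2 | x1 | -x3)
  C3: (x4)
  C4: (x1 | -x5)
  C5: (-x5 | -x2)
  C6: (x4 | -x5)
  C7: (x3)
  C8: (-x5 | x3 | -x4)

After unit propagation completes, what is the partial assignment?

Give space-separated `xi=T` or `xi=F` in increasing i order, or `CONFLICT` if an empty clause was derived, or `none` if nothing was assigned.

Answer: x3=T x4=T

Derivation:
unit clause [4] forces x4=T; simplify:
  drop -4 from [-5, 3, -4] -> [-5, 3]
  satisfied 2 clause(s); 6 remain; assigned so far: [4]
unit clause [3] forces x3=T; simplify:
  drop -3 from [-2, 1, -3] -> [-2, 1]
  satisfied 2 clause(s); 4 remain; assigned so far: [3, 4]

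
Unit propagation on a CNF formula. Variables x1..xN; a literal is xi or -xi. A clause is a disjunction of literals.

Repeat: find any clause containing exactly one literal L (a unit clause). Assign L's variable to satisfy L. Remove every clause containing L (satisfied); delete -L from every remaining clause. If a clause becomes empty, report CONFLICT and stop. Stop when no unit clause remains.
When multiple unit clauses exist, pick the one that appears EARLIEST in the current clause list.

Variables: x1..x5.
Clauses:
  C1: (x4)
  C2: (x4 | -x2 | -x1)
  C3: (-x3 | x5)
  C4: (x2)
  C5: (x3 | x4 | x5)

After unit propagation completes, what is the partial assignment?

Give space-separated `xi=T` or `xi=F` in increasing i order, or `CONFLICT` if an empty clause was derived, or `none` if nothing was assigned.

unit clause [4] forces x4=T; simplify:
  satisfied 3 clause(s); 2 remain; assigned so far: [4]
unit clause [2] forces x2=T; simplify:
  satisfied 1 clause(s); 1 remain; assigned so far: [2, 4]

Answer: x2=T x4=T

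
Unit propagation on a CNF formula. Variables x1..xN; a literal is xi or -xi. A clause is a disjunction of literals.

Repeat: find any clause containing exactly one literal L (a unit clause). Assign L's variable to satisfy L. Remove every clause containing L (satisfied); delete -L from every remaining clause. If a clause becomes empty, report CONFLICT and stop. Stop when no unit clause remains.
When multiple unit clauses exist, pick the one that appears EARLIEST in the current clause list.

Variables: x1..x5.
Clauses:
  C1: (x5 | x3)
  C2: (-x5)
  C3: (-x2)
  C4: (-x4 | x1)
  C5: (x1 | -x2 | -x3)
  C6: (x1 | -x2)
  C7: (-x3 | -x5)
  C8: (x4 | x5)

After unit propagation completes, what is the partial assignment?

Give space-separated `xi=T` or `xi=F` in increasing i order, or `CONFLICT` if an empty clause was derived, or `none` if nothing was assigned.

Answer: x1=T x2=F x3=T x4=T x5=F

Derivation:
unit clause [-5] forces x5=F; simplify:
  drop 5 from [5, 3] -> [3]
  drop 5 from [4, 5] -> [4]
  satisfied 2 clause(s); 6 remain; assigned so far: [5]
unit clause [3] forces x3=T; simplify:
  drop -3 from [1, -2, -3] -> [1, -2]
  satisfied 1 clause(s); 5 remain; assigned so far: [3, 5]
unit clause [-2] forces x2=F; simplify:
  satisfied 3 clause(s); 2 remain; assigned so far: [2, 3, 5]
unit clause [4] forces x4=T; simplify:
  drop -4 from [-4, 1] -> [1]
  satisfied 1 clause(s); 1 remain; assigned so far: [2, 3, 4, 5]
unit clause [1] forces x1=T; simplify:
  satisfied 1 clause(s); 0 remain; assigned so far: [1, 2, 3, 4, 5]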